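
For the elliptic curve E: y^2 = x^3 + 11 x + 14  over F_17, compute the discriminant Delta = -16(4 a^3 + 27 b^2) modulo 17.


4 a^3 + 27 b^2 = 4*11^3 + 27*14^2 = 5324 + 5292 = 10616
Delta = -16 * (10616) = -169856
Delta mod 17 = 8

Delta = 8 (mod 17)


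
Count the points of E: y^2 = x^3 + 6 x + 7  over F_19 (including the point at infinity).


For each x in F_19, count y with y^2 = x^3 + 6 x + 7 mod 19:
  x = 0: RHS = 7, y in [8, 11]  -> 2 point(s)
  x = 4: RHS = 0, y in [0]  -> 1 point(s)
  x = 8: RHS = 16, y in [4, 15]  -> 2 point(s)
  x = 9: RHS = 11, y in [7, 12]  -> 2 point(s)
  x = 11: RHS = 17, y in [6, 13]  -> 2 point(s)
  x = 14: RHS = 4, y in [2, 17]  -> 2 point(s)
  x = 16: RHS = 0, y in [0]  -> 1 point(s)
  x = 17: RHS = 6, y in [5, 14]  -> 2 point(s)
  x = 18: RHS = 0, y in [0]  -> 1 point(s)
Affine points: 15. Add the point at infinity: total = 16.

#E(F_19) = 16


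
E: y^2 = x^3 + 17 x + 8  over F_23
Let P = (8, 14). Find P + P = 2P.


Doubling: s = (3 x1^2 + a) / (2 y1)
s = (3*8^2 + 17) / (2*14) mod 23 = 5
x3 = s^2 - 2 x1 mod 23 = 5^2 - 2*8 = 9
y3 = s (x1 - x3) - y1 mod 23 = 5 * (8 - 9) - 14 = 4

2P = (9, 4)


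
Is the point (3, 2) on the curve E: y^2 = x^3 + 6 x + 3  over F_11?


Check whether y^2 = x^3 + 6 x + 3 (mod 11) for (x, y) = (3, 2).
LHS: y^2 = 2^2 mod 11 = 4
RHS: x^3 + 6 x + 3 = 3^3 + 6*3 + 3 mod 11 = 4
LHS = RHS

Yes, on the curve


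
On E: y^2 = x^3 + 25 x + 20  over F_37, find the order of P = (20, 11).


Compute successive multiples of P until we hit O:
  1P = (20, 11)
  2P = (27, 18)
  3P = (28, 18)
  4P = (10, 7)
  5P = (19, 19)
  6P = (25, 29)
  7P = (2, 2)
  8P = (6, 33)
  ... (continuing to 47P)
  47P = O

ord(P) = 47


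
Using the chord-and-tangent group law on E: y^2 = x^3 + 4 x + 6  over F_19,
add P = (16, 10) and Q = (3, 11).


P != Q, so use the chord formula.
s = (y2 - y1) / (x2 - x1) = (1) / (6) mod 19 = 16
x3 = s^2 - x1 - x2 mod 19 = 16^2 - 16 - 3 = 9
y3 = s (x1 - x3) - y1 mod 19 = 16 * (16 - 9) - 10 = 7

P + Q = (9, 7)


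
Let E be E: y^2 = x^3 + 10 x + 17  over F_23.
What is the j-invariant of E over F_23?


Delta = -16(4 a^3 + 27 b^2) mod 23 = 5
-1728 * (4 a)^3 = -1728 * (4*10)^3 mod 23 = 4
j = 4 * 5^(-1) mod 23 = 10

j = 10 (mod 23)


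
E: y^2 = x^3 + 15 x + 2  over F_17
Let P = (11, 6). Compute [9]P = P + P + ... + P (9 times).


k = 9 = 1001_2 (binary, LSB first: 1001)
Double-and-add from P = (11, 6):
  bit 0 = 1: acc = O + (11, 6) = (11, 6)
  bit 1 = 0: acc unchanged = (11, 6)
  bit 2 = 0: acc unchanged = (11, 6)
  bit 3 = 1: acc = (11, 6) + (0, 6) = (6, 11)

9P = (6, 11)


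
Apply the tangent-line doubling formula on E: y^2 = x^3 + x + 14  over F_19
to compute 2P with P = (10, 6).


Doubling: s = (3 x1^2 + a) / (2 y1)
s = (3*10^2 + 1) / (2*6) mod 19 = 14
x3 = s^2 - 2 x1 mod 19 = 14^2 - 2*10 = 5
y3 = s (x1 - x3) - y1 mod 19 = 14 * (10 - 5) - 6 = 7

2P = (5, 7)


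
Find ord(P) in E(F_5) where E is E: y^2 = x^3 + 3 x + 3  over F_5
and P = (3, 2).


Compute successive multiples of P until we hit O:
  1P = (3, 2)
  2P = (4, 3)
  3P = (4, 2)
  4P = (3, 3)
  5P = O

ord(P) = 5


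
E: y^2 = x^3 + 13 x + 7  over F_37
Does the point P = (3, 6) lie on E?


Check whether y^2 = x^3 + 13 x + 7 (mod 37) for (x, y) = (3, 6).
LHS: y^2 = 6^2 mod 37 = 36
RHS: x^3 + 13 x + 7 = 3^3 + 13*3 + 7 mod 37 = 36
LHS = RHS

Yes, on the curve


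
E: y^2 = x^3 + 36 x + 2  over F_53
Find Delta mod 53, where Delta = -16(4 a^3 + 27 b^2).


4 a^3 + 27 b^2 = 4*36^3 + 27*2^2 = 186624 + 108 = 186732
Delta = -16 * (186732) = -2987712
Delta mod 53 = 4

Delta = 4 (mod 53)


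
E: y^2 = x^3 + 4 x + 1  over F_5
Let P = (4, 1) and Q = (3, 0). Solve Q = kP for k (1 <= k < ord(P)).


Enumerate multiples of P until we hit Q = (3, 0):
  1P = (4, 1)
  2P = (3, 0)
Match found at i = 2.

k = 2


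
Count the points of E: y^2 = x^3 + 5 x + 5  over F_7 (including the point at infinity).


For each x in F_7, count y with y^2 = x^3 + 5 x + 5 mod 7:
  x = 1: RHS = 4, y in [2, 5]  -> 2 point(s)
  x = 2: RHS = 2, y in [3, 4]  -> 2 point(s)
  x = 5: RHS = 1, y in [1, 6]  -> 2 point(s)
Affine points: 6. Add the point at infinity: total = 7.

#E(F_7) = 7


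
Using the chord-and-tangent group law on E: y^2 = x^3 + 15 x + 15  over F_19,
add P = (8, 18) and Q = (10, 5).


P != Q, so use the chord formula.
s = (y2 - y1) / (x2 - x1) = (6) / (2) mod 19 = 3
x3 = s^2 - x1 - x2 mod 19 = 3^2 - 8 - 10 = 10
y3 = s (x1 - x3) - y1 mod 19 = 3 * (8 - 10) - 18 = 14

P + Q = (10, 14)


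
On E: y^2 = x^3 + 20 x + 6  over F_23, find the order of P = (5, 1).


Compute successive multiples of P until we hit O:
  1P = (5, 1)
  2P = (21, 21)
  3P = (0, 11)
  4P = (22, 10)
  5P = (4, 9)
  6P = (9, 8)
  7P = (2, 10)
  8P = (2, 13)
  ... (continuing to 15P)
  15P = O

ord(P) = 15


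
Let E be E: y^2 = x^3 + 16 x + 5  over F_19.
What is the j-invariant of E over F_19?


Delta = -16(4 a^3 + 27 b^2) mod 19 = 10
-1728 * (4 a)^3 = -1728 * (4*16)^3 mod 19 = 1
j = 1 * 10^(-1) mod 19 = 2

j = 2 (mod 19)


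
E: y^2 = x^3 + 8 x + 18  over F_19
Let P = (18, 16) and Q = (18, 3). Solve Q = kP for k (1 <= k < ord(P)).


Enumerate multiples of P until we hit Q = (18, 3):
  1P = (18, 16)
  2P = (8, 10)
  3P = (4, 0)
  4P = (8, 9)
  5P = (18, 3)
Match found at i = 5.

k = 5


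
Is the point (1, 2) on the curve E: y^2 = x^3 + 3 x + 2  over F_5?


Check whether y^2 = x^3 + 3 x + 2 (mod 5) for (x, y) = (1, 2).
LHS: y^2 = 2^2 mod 5 = 4
RHS: x^3 + 3 x + 2 = 1^3 + 3*1 + 2 mod 5 = 1
LHS != RHS

No, not on the curve


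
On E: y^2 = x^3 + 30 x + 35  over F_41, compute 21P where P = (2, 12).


k = 21 = 10101_2 (binary, LSB first: 10101)
Double-and-add from P = (2, 12):
  bit 0 = 1: acc = O + (2, 12) = (2, 12)
  bit 1 = 0: acc unchanged = (2, 12)
  bit 2 = 1: acc = (2, 12) + (39, 7) = (40, 2)
  bit 3 = 0: acc unchanged = (40, 2)
  bit 4 = 1: acc = (40, 2) + (13, 11) = (20, 5)

21P = (20, 5)


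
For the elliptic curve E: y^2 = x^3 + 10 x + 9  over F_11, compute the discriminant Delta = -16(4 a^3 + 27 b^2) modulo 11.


4 a^3 + 27 b^2 = 4*10^3 + 27*9^2 = 4000 + 2187 = 6187
Delta = -16 * (6187) = -98992
Delta mod 11 = 8

Delta = 8 (mod 11)


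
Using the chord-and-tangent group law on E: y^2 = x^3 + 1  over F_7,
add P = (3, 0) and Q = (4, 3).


P != Q, so use the chord formula.
s = (y2 - y1) / (x2 - x1) = (3) / (1) mod 7 = 3
x3 = s^2 - x1 - x2 mod 7 = 3^2 - 3 - 4 = 2
y3 = s (x1 - x3) - y1 mod 7 = 3 * (3 - 2) - 0 = 3

P + Q = (2, 3)


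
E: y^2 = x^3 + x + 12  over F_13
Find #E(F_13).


For each x in F_13, count y with y^2 = x^3 + 1 x + 12 mod 13:
  x = 0: RHS = 12, y in [5, 8]  -> 2 point(s)
  x = 1: RHS = 1, y in [1, 12]  -> 2 point(s)
  x = 2: RHS = 9, y in [3, 10]  -> 2 point(s)
  x = 3: RHS = 3, y in [4, 9]  -> 2 point(s)
  x = 5: RHS = 12, y in [5, 8]  -> 2 point(s)
  x = 6: RHS = 0, y in [0]  -> 1 point(s)
  x = 8: RHS = 12, y in [5, 8]  -> 2 point(s)
  x = 9: RHS = 9, y in [3, 10]  -> 2 point(s)
  x = 12: RHS = 10, y in [6, 7]  -> 2 point(s)
Affine points: 17. Add the point at infinity: total = 18.

#E(F_13) = 18


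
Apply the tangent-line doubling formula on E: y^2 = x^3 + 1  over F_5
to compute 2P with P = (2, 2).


Doubling: s = (3 x1^2 + a) / (2 y1)
s = (3*2^2 + 0) / (2*2) mod 5 = 3
x3 = s^2 - 2 x1 mod 5 = 3^2 - 2*2 = 0
y3 = s (x1 - x3) - y1 mod 5 = 3 * (2 - 0) - 2 = 4

2P = (0, 4)


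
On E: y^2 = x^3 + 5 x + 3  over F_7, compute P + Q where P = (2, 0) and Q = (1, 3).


P != Q, so use the chord formula.
s = (y2 - y1) / (x2 - x1) = (3) / (6) mod 7 = 4
x3 = s^2 - x1 - x2 mod 7 = 4^2 - 2 - 1 = 6
y3 = s (x1 - x3) - y1 mod 7 = 4 * (2 - 6) - 0 = 5

P + Q = (6, 5)


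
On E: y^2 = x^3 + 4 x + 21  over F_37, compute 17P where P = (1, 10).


k = 17 = 10001_2 (binary, LSB first: 10001)
Double-and-add from P = (1, 10):
  bit 0 = 1: acc = O + (1, 10) = (1, 10)
  bit 1 = 0: acc unchanged = (1, 10)
  bit 2 = 0: acc unchanged = (1, 10)
  bit 3 = 0: acc unchanged = (1, 10)
  bit 4 = 1: acc = (1, 10) + (28, 25) = (1, 27)

17P = (1, 27)


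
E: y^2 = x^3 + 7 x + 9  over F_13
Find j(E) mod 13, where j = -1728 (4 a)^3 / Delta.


Delta = -16(4 a^3 + 27 b^2) mod 13 = 9
-1728 * (4 a)^3 = -1728 * (4*7)^3 mod 13 = 8
j = 8 * 9^(-1) mod 13 = 11

j = 11 (mod 13)


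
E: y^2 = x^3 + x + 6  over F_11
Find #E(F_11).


For each x in F_11, count y with y^2 = x^3 + 1 x + 6 mod 11:
  x = 2: RHS = 5, y in [4, 7]  -> 2 point(s)
  x = 3: RHS = 3, y in [5, 6]  -> 2 point(s)
  x = 5: RHS = 4, y in [2, 9]  -> 2 point(s)
  x = 7: RHS = 4, y in [2, 9]  -> 2 point(s)
  x = 8: RHS = 9, y in [3, 8]  -> 2 point(s)
  x = 10: RHS = 4, y in [2, 9]  -> 2 point(s)
Affine points: 12. Add the point at infinity: total = 13.

#E(F_11) = 13


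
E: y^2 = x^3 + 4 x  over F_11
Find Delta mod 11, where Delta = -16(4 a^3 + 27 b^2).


4 a^3 + 27 b^2 = 4*4^3 + 27*0^2 = 256 + 0 = 256
Delta = -16 * (256) = -4096
Delta mod 11 = 7

Delta = 7 (mod 11)


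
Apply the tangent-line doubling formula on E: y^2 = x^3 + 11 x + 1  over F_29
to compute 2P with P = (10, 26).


Doubling: s = (3 x1^2 + a) / (2 y1)
s = (3*10^2 + 11) / (2*26) mod 29 = 11
x3 = s^2 - 2 x1 mod 29 = 11^2 - 2*10 = 14
y3 = s (x1 - x3) - y1 mod 29 = 11 * (10 - 14) - 26 = 17

2P = (14, 17)


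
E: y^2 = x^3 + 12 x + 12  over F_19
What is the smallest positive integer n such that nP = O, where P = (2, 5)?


Compute successive multiples of P until we hit O:
  1P = (2, 5)
  2P = (1, 5)
  3P = (16, 14)
  4P = (5, 8)
  5P = (13, 3)
  6P = (10, 12)
  7P = (14, 13)
  8P = (14, 6)
  ... (continuing to 15P)
  15P = O

ord(P) = 15


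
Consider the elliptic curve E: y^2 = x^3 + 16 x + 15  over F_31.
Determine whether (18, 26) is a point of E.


Check whether y^2 = x^3 + 16 x + 15 (mod 31) for (x, y) = (18, 26).
LHS: y^2 = 26^2 mod 31 = 25
RHS: x^3 + 16 x + 15 = 18^3 + 16*18 + 15 mod 31 = 28
LHS != RHS

No, not on the curve


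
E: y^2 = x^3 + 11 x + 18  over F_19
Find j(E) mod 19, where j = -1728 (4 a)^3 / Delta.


Delta = -16(4 a^3 + 27 b^2) mod 19 = 17
-1728 * (4 a)^3 = -1728 * (4*11)^3 mod 19 = 7
j = 7 * 17^(-1) mod 19 = 6

j = 6 (mod 19)


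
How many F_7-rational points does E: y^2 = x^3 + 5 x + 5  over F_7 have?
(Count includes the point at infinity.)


For each x in F_7, count y with y^2 = x^3 + 5 x + 5 mod 7:
  x = 1: RHS = 4, y in [2, 5]  -> 2 point(s)
  x = 2: RHS = 2, y in [3, 4]  -> 2 point(s)
  x = 5: RHS = 1, y in [1, 6]  -> 2 point(s)
Affine points: 6. Add the point at infinity: total = 7.

#E(F_7) = 7


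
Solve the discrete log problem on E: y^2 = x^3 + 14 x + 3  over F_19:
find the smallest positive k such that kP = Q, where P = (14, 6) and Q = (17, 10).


Enumerate multiples of P until we hit Q = (17, 10):
  1P = (14, 6)
  2P = (15, 4)
  3P = (13, 11)
  4P = (17, 9)
  5P = (8, 0)
  6P = (17, 10)
Match found at i = 6.

k = 6


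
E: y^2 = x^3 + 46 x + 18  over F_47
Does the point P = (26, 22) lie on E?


Check whether y^2 = x^3 + 46 x + 18 (mod 47) for (x, y) = (26, 22).
LHS: y^2 = 22^2 mod 47 = 14
RHS: x^3 + 46 x + 18 = 26^3 + 46*26 + 18 mod 47 = 37
LHS != RHS

No, not on the curve


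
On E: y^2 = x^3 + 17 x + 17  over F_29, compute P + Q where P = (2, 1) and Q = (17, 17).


P != Q, so use the chord formula.
s = (y2 - y1) / (x2 - x1) = (16) / (15) mod 29 = 3
x3 = s^2 - x1 - x2 mod 29 = 3^2 - 2 - 17 = 19
y3 = s (x1 - x3) - y1 mod 29 = 3 * (2 - 19) - 1 = 6

P + Q = (19, 6)


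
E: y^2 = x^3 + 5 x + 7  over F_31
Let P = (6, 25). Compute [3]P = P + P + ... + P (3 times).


k = 3 = 11_2 (binary, LSB first: 11)
Double-and-add from P = (6, 25):
  bit 0 = 1: acc = O + (6, 25) = (6, 25)
  bit 1 = 1: acc = (6, 25) + (8, 30) = (0, 21)

3P = (0, 21)


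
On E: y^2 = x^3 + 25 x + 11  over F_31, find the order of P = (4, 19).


Compute successive multiples of P until we hit O:
  1P = (4, 19)
  2P = (28, 23)
  3P = (24, 19)
  4P = (3, 12)
  5P = (11, 25)
  6P = (18, 0)
  7P = (11, 6)
  8P = (3, 19)
  ... (continuing to 12P)
  12P = O

ord(P) = 12


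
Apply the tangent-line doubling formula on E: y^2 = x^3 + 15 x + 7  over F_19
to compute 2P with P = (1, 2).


Doubling: s = (3 x1^2 + a) / (2 y1)
s = (3*1^2 + 15) / (2*2) mod 19 = 14
x3 = s^2 - 2 x1 mod 19 = 14^2 - 2*1 = 4
y3 = s (x1 - x3) - y1 mod 19 = 14 * (1 - 4) - 2 = 13

2P = (4, 13)


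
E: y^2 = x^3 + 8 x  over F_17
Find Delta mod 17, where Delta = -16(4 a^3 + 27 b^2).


4 a^3 + 27 b^2 = 4*8^3 + 27*0^2 = 2048 + 0 = 2048
Delta = -16 * (2048) = -32768
Delta mod 17 = 8

Delta = 8 (mod 17)


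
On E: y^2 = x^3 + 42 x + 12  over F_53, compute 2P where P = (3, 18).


Doubling: s = (3 x1^2 + a) / (2 y1)
s = (3*3^2 + 42) / (2*18) mod 53 = 24
x3 = s^2 - 2 x1 mod 53 = 24^2 - 2*3 = 40
y3 = s (x1 - x3) - y1 mod 53 = 24 * (3 - 40) - 18 = 48

2P = (40, 48)


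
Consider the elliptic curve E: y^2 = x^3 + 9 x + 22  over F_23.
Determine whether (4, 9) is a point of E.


Check whether y^2 = x^3 + 9 x + 22 (mod 23) for (x, y) = (4, 9).
LHS: y^2 = 9^2 mod 23 = 12
RHS: x^3 + 9 x + 22 = 4^3 + 9*4 + 22 mod 23 = 7
LHS != RHS

No, not on the curve


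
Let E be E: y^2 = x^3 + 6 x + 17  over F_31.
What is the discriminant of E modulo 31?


4 a^3 + 27 b^2 = 4*6^3 + 27*17^2 = 864 + 7803 = 8667
Delta = -16 * (8667) = -138672
Delta mod 31 = 22

Delta = 22 (mod 31)


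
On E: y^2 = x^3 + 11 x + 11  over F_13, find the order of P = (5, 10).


Compute successive multiples of P until we hit O:
  1P = (5, 10)
  2P = (12, 8)
  3P = (12, 5)
  4P = (5, 3)
  5P = O

ord(P) = 5


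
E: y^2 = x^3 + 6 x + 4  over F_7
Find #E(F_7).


For each x in F_7, count y with y^2 = x^3 + 6 x + 4 mod 7:
  x = 0: RHS = 4, y in [2, 5]  -> 2 point(s)
  x = 1: RHS = 4, y in [2, 5]  -> 2 point(s)
  x = 3: RHS = 0, y in [0]  -> 1 point(s)
  x = 4: RHS = 1, y in [1, 6]  -> 2 point(s)
  x = 6: RHS = 4, y in [2, 5]  -> 2 point(s)
Affine points: 9. Add the point at infinity: total = 10.

#E(F_7) = 10


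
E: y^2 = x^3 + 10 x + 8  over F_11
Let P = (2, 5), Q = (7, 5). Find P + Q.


P != Q, so use the chord formula.
s = (y2 - y1) / (x2 - x1) = (0) / (5) mod 11 = 0
x3 = s^2 - x1 - x2 mod 11 = 0^2 - 2 - 7 = 2
y3 = s (x1 - x3) - y1 mod 11 = 0 * (2 - 2) - 5 = 6

P + Q = (2, 6)


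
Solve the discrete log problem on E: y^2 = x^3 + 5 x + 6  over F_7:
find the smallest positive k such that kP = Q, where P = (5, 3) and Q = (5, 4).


Enumerate multiples of P until we hit Q = (5, 4):
  1P = (5, 3)
  2P = (6, 0)
  3P = (5, 4)
Match found at i = 3.

k = 3


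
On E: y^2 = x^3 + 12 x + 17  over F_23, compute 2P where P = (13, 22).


k = 2 = 10_2 (binary, LSB first: 01)
Double-and-add from P = (13, 22):
  bit 0 = 0: acc unchanged = O
  bit 1 = 1: acc = O + (22, 2) = (22, 2)

2P = (22, 2)


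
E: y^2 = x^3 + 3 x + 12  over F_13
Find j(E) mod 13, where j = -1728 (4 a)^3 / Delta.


Delta = -16(4 a^3 + 27 b^2) mod 13 = 11
-1728 * (4 a)^3 = -1728 * (4*3)^3 mod 13 = 12
j = 12 * 11^(-1) mod 13 = 7

j = 7 (mod 13)


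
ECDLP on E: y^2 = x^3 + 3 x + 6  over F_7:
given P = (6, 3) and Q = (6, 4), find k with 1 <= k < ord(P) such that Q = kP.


Enumerate multiples of P until we hit Q = (6, 4):
  1P = (6, 3)
  2P = (3, 0)
  3P = (6, 4)
Match found at i = 3.

k = 3


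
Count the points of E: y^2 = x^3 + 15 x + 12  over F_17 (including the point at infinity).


For each x in F_17, count y with y^2 = x^3 + 15 x + 12 mod 17:
  x = 2: RHS = 16, y in [4, 13]  -> 2 point(s)
  x = 3: RHS = 16, y in [4, 13]  -> 2 point(s)
  x = 4: RHS = 0, y in [0]  -> 1 point(s)
  x = 5: RHS = 8, y in [5, 12]  -> 2 point(s)
  x = 7: RHS = 1, y in [1, 16]  -> 2 point(s)
  x = 8: RHS = 15, y in [7, 10]  -> 2 point(s)
  x = 9: RHS = 9, y in [3, 14]  -> 2 point(s)
  x = 12: RHS = 16, y in [4, 13]  -> 2 point(s)
  x = 14: RHS = 8, y in [5, 12]  -> 2 point(s)
  x = 15: RHS = 8, y in [5, 12]  -> 2 point(s)
  x = 16: RHS = 13, y in [8, 9]  -> 2 point(s)
Affine points: 21. Add the point at infinity: total = 22.

#E(F_17) = 22


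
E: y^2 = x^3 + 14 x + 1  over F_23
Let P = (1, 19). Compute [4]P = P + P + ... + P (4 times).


k = 4 = 100_2 (binary, LSB first: 001)
Double-and-add from P = (1, 19):
  bit 0 = 0: acc unchanged = O
  bit 1 = 0: acc unchanged = O
  bit 2 = 1: acc = O + (3, 22) = (3, 22)

4P = (3, 22)


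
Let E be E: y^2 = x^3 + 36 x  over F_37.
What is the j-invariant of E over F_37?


Delta = -16(4 a^3 + 27 b^2) mod 37 = 27
-1728 * (4 a)^3 = -1728 * (4*36)^3 mod 37 = 36
j = 36 * 27^(-1) mod 37 = 26

j = 26 (mod 37)


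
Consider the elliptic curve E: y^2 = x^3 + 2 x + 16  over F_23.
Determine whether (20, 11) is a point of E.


Check whether y^2 = x^3 + 2 x + 16 (mod 23) for (x, y) = (20, 11).
LHS: y^2 = 11^2 mod 23 = 6
RHS: x^3 + 2 x + 16 = 20^3 + 2*20 + 16 mod 23 = 6
LHS = RHS

Yes, on the curve


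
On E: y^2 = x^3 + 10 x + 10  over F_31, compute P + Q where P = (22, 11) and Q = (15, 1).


P != Q, so use the chord formula.
s = (y2 - y1) / (x2 - x1) = (21) / (24) mod 31 = 28
x3 = s^2 - x1 - x2 mod 31 = 28^2 - 22 - 15 = 3
y3 = s (x1 - x3) - y1 mod 31 = 28 * (22 - 3) - 11 = 25

P + Q = (3, 25)


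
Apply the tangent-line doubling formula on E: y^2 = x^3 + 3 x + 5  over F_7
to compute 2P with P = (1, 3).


Doubling: s = (3 x1^2 + a) / (2 y1)
s = (3*1^2 + 3) / (2*3) mod 7 = 1
x3 = s^2 - 2 x1 mod 7 = 1^2 - 2*1 = 6
y3 = s (x1 - x3) - y1 mod 7 = 1 * (1 - 6) - 3 = 6

2P = (6, 6)


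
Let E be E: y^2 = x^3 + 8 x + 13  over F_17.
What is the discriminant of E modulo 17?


4 a^3 + 27 b^2 = 4*8^3 + 27*13^2 = 2048 + 4563 = 6611
Delta = -16 * (6611) = -105776
Delta mod 17 = 15

Delta = 15 (mod 17)


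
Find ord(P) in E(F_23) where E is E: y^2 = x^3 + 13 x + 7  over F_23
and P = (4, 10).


Compute successive multiples of P until we hit O:
  1P = (4, 10)
  2P = (17, 9)
  3P = (5, 6)
  4P = (7, 2)
  5P = (14, 9)
  6P = (8, 18)
  7P = (15, 14)
  8P = (22, 19)
  ... (continuing to 33P)
  33P = O

ord(P) = 33


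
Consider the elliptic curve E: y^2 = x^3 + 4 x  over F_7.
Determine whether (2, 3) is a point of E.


Check whether y^2 = x^3 + 4 x + 0 (mod 7) for (x, y) = (2, 3).
LHS: y^2 = 3^2 mod 7 = 2
RHS: x^3 + 4 x + 0 = 2^3 + 4*2 + 0 mod 7 = 2
LHS = RHS

Yes, on the curve


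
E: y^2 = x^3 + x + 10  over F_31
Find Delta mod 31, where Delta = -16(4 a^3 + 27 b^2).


4 a^3 + 27 b^2 = 4*1^3 + 27*10^2 = 4 + 2700 = 2704
Delta = -16 * (2704) = -43264
Delta mod 31 = 12

Delta = 12 (mod 31)


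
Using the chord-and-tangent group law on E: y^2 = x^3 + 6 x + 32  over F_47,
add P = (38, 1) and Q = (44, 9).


P != Q, so use the chord formula.
s = (y2 - y1) / (x2 - x1) = (8) / (6) mod 47 = 17
x3 = s^2 - x1 - x2 mod 47 = 17^2 - 38 - 44 = 19
y3 = s (x1 - x3) - y1 mod 47 = 17 * (38 - 19) - 1 = 40

P + Q = (19, 40)


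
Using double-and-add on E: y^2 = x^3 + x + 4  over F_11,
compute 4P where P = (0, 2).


k = 4 = 100_2 (binary, LSB first: 001)
Double-and-add from P = (0, 2):
  bit 0 = 0: acc unchanged = O
  bit 1 = 0: acc unchanged = O
  bit 2 = 1: acc = O + (2, 6) = (2, 6)

4P = (2, 6)


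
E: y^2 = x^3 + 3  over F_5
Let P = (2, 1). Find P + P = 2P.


Doubling: s = (3 x1^2 + a) / (2 y1)
s = (3*2^2 + 0) / (2*1) mod 5 = 1
x3 = s^2 - 2 x1 mod 5 = 1^2 - 2*2 = 2
y3 = s (x1 - x3) - y1 mod 5 = 1 * (2 - 2) - 1 = 4

2P = (2, 4)


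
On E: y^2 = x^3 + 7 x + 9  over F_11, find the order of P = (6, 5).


Compute successive multiples of P until we hit O:
  1P = (6, 5)
  2P = (2, 8)
  3P = (7, 4)
  4P = (10, 10)
  5P = (0, 8)
  6P = (8, 7)
  7P = (9, 3)
  8P = (5, 9)
  ... (continuing to 17P)
  17P = O

ord(P) = 17


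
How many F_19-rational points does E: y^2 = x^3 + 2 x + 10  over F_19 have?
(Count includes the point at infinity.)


For each x in F_19, count y with y^2 = x^3 + 2 x + 10 mod 19:
  x = 3: RHS = 5, y in [9, 10]  -> 2 point(s)
  x = 4: RHS = 6, y in [5, 14]  -> 2 point(s)
  x = 7: RHS = 6, y in [5, 14]  -> 2 point(s)
  x = 8: RHS = 6, y in [5, 14]  -> 2 point(s)
  x = 9: RHS = 16, y in [4, 15]  -> 2 point(s)
  x = 10: RHS = 4, y in [2, 17]  -> 2 point(s)
  x = 17: RHS = 17, y in [6, 13]  -> 2 point(s)
  x = 18: RHS = 7, y in [8, 11]  -> 2 point(s)
Affine points: 16. Add the point at infinity: total = 17.

#E(F_19) = 17


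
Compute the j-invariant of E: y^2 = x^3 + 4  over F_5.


Delta = -16(4 a^3 + 27 b^2) mod 5 = 3
-1728 * (4 a)^3 = -1728 * (4*0)^3 mod 5 = 0
j = 0 * 3^(-1) mod 5 = 0

j = 0 (mod 5)


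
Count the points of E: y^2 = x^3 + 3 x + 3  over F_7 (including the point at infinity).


For each x in F_7, count y with y^2 = x^3 + 3 x + 3 mod 7:
  x = 1: RHS = 0, y in [0]  -> 1 point(s)
  x = 3: RHS = 4, y in [2, 5]  -> 2 point(s)
  x = 4: RHS = 2, y in [3, 4]  -> 2 point(s)
Affine points: 5. Add the point at infinity: total = 6.

#E(F_7) = 6


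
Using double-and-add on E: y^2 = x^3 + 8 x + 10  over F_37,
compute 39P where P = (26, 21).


k = 39 = 100111_2 (binary, LSB first: 111001)
Double-and-add from P = (26, 21):
  bit 0 = 1: acc = O + (26, 21) = (26, 21)
  bit 1 = 1: acc = (26, 21) + (25, 31) = (12, 24)
  bit 2 = 1: acc = (12, 24) + (20, 20) = (33, 5)
  bit 3 = 0: acc unchanged = (33, 5)
  bit 4 = 0: acc unchanged = (33, 5)
  bit 5 = 1: acc = (33, 5) + (23, 22) = (22, 17)

39P = (22, 17)


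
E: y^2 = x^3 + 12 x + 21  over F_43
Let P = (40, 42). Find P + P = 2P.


Doubling: s = (3 x1^2 + a) / (2 y1)
s = (3*40^2 + 12) / (2*42) mod 43 = 2
x3 = s^2 - 2 x1 mod 43 = 2^2 - 2*40 = 10
y3 = s (x1 - x3) - y1 mod 43 = 2 * (40 - 10) - 42 = 18

2P = (10, 18)


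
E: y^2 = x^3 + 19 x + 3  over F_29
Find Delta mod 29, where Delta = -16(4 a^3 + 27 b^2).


4 a^3 + 27 b^2 = 4*19^3 + 27*3^2 = 27436 + 243 = 27679
Delta = -16 * (27679) = -442864
Delta mod 29 = 24

Delta = 24 (mod 29)


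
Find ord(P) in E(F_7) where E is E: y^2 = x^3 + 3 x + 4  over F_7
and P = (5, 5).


Compute successive multiples of P until we hit O:
  1P = (5, 5)
  2P = (1, 1)
  3P = (2, 5)
  4P = (0, 2)
  5P = (6, 0)
  6P = (0, 5)
  7P = (2, 2)
  8P = (1, 6)
  ... (continuing to 10P)
  10P = O

ord(P) = 10


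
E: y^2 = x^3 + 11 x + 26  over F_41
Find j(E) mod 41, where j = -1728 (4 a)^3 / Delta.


Delta = -16(4 a^3 + 27 b^2) mod 41 = 25
-1728 * (4 a)^3 = -1728 * (4*11)^3 mod 41 = 2
j = 2 * 25^(-1) mod 41 = 5

j = 5 (mod 41)


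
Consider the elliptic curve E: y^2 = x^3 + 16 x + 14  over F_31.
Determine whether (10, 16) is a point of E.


Check whether y^2 = x^3 + 16 x + 14 (mod 31) for (x, y) = (10, 16).
LHS: y^2 = 16^2 mod 31 = 8
RHS: x^3 + 16 x + 14 = 10^3 + 16*10 + 14 mod 31 = 27
LHS != RHS

No, not on the curve


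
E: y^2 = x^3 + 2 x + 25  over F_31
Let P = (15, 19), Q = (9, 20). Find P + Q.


P != Q, so use the chord formula.
s = (y2 - y1) / (x2 - x1) = (1) / (25) mod 31 = 5
x3 = s^2 - x1 - x2 mod 31 = 5^2 - 15 - 9 = 1
y3 = s (x1 - x3) - y1 mod 31 = 5 * (15 - 1) - 19 = 20

P + Q = (1, 20)


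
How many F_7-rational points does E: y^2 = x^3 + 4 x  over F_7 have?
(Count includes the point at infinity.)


For each x in F_7, count y with y^2 = x^3 + 4 x + 0 mod 7:
  x = 0: RHS = 0, y in [0]  -> 1 point(s)
  x = 2: RHS = 2, y in [3, 4]  -> 2 point(s)
  x = 3: RHS = 4, y in [2, 5]  -> 2 point(s)
  x = 6: RHS = 2, y in [3, 4]  -> 2 point(s)
Affine points: 7. Add the point at infinity: total = 8.

#E(F_7) = 8


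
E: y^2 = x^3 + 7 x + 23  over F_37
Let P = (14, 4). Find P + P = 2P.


Doubling: s = (3 x1^2 + a) / (2 y1)
s = (3*14^2 + 7) / (2*4) mod 37 = 5
x3 = s^2 - 2 x1 mod 37 = 5^2 - 2*14 = 34
y3 = s (x1 - x3) - y1 mod 37 = 5 * (14 - 34) - 4 = 7

2P = (34, 7)


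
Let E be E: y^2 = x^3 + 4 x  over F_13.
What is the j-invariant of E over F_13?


Delta = -16(4 a^3 + 27 b^2) mod 13 = 12
-1728 * (4 a)^3 = -1728 * (4*4)^3 mod 13 = 1
j = 1 * 12^(-1) mod 13 = 12

j = 12 (mod 13)


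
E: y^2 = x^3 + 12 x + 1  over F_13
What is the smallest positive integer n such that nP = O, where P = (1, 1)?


Compute successive multiples of P until we hit O:
  1P = (1, 1)
  2P = (12, 1)
  3P = (0, 12)
  4P = (3, 8)
  5P = (5, 11)
  6P = (10, 9)
  7P = (6, 9)
  8P = (7, 5)
  ... (continuing to 19P)
  19P = O

ord(P) = 19


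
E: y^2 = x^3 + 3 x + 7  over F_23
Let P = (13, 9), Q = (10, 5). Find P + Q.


P != Q, so use the chord formula.
s = (y2 - y1) / (x2 - x1) = (19) / (20) mod 23 = 9
x3 = s^2 - x1 - x2 mod 23 = 9^2 - 13 - 10 = 12
y3 = s (x1 - x3) - y1 mod 23 = 9 * (13 - 12) - 9 = 0

P + Q = (12, 0)


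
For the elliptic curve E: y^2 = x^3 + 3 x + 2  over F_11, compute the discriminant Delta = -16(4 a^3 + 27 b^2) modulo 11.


4 a^3 + 27 b^2 = 4*3^3 + 27*2^2 = 108 + 108 = 216
Delta = -16 * (216) = -3456
Delta mod 11 = 9

Delta = 9 (mod 11)


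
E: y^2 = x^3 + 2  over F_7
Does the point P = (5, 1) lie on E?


Check whether y^2 = x^3 + 0 x + 2 (mod 7) for (x, y) = (5, 1).
LHS: y^2 = 1^2 mod 7 = 1
RHS: x^3 + 0 x + 2 = 5^3 + 0*5 + 2 mod 7 = 1
LHS = RHS

Yes, on the curve


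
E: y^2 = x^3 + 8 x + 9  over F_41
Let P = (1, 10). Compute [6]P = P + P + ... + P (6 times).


k = 6 = 110_2 (binary, LSB first: 011)
Double-and-add from P = (1, 10):
  bit 0 = 0: acc unchanged = O
  bit 1 = 1: acc = O + (31, 35) = (31, 35)
  bit 2 = 1: acc = (31, 35) + (0, 3) = (35, 27)

6P = (35, 27)


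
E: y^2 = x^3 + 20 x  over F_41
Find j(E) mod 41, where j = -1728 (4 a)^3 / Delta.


Delta = -16(4 a^3 + 27 b^2) mod 41 = 8
-1728 * (4 a)^3 = -1728 * (4*20)^3 mod 41 = 7
j = 7 * 8^(-1) mod 41 = 6

j = 6 (mod 41)


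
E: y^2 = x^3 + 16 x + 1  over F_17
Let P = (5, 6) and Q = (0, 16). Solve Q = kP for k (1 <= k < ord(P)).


Enumerate multiples of P until we hit Q = (0, 16):
  1P = (5, 6)
  2P = (3, 12)
  3P = (1, 16)
  4P = (13, 14)
  5P = (0, 16)
Match found at i = 5.

k = 5


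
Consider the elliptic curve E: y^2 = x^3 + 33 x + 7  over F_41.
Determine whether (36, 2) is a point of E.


Check whether y^2 = x^3 + 33 x + 7 (mod 41) for (x, y) = (36, 2).
LHS: y^2 = 2^2 mod 41 = 4
RHS: x^3 + 33 x + 7 = 36^3 + 33*36 + 7 mod 41 = 4
LHS = RHS

Yes, on the curve


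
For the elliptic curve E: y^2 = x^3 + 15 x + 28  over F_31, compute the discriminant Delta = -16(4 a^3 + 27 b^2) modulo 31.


4 a^3 + 27 b^2 = 4*15^3 + 27*28^2 = 13500 + 21168 = 34668
Delta = -16 * (34668) = -554688
Delta mod 31 = 26

Delta = 26 (mod 31)


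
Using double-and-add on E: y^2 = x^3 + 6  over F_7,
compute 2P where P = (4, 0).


k = 2 = 10_2 (binary, LSB first: 01)
Double-and-add from P = (4, 0):
  bit 0 = 0: acc unchanged = O
  bit 1 = 1: acc = O + O = O

2P = O


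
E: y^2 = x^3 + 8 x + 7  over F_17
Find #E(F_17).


For each x in F_17, count y with y^2 = x^3 + 8 x + 7 mod 17:
  x = 1: RHS = 16, y in [4, 13]  -> 2 point(s)
  x = 4: RHS = 1, y in [1, 16]  -> 2 point(s)
  x = 5: RHS = 2, y in [6, 11]  -> 2 point(s)
  x = 6: RHS = 16, y in [4, 13]  -> 2 point(s)
  x = 7: RHS = 15, y in [7, 10]  -> 2 point(s)
  x = 9: RHS = 9, y in [3, 14]  -> 2 point(s)
  x = 10: RHS = 16, y in [4, 13]  -> 2 point(s)
  x = 11: RHS = 15, y in [7, 10]  -> 2 point(s)
  x = 13: RHS = 13, y in [8, 9]  -> 2 point(s)
  x = 15: RHS = 0, y in [0]  -> 1 point(s)
  x = 16: RHS = 15, y in [7, 10]  -> 2 point(s)
Affine points: 21. Add the point at infinity: total = 22.

#E(F_17) = 22


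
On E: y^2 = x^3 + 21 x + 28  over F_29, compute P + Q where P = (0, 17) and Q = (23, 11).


P != Q, so use the chord formula.
s = (y2 - y1) / (x2 - x1) = (23) / (23) mod 29 = 1
x3 = s^2 - x1 - x2 mod 29 = 1^2 - 0 - 23 = 7
y3 = s (x1 - x3) - y1 mod 29 = 1 * (0 - 7) - 17 = 5

P + Q = (7, 5)


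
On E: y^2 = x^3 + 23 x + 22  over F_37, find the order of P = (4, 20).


Compute successive multiples of P until we hit O:
  1P = (4, 20)
  2P = (30, 6)
  3P = (30, 31)
  4P = (4, 17)
  5P = O

ord(P) = 5


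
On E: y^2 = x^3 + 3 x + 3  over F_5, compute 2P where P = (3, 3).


Doubling: s = (3 x1^2 + a) / (2 y1)
s = (3*3^2 + 3) / (2*3) mod 5 = 0
x3 = s^2 - 2 x1 mod 5 = 0^2 - 2*3 = 4
y3 = s (x1 - x3) - y1 mod 5 = 0 * (3 - 4) - 3 = 2

2P = (4, 2)


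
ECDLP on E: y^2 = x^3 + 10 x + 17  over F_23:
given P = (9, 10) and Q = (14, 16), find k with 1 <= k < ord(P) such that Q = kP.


Enumerate multiples of P until we hit Q = (14, 16):
  1P = (9, 10)
  2P = (5, 13)
  3P = (11, 3)
  4P = (21, 9)
  5P = (20, 12)
  6P = (10, 17)
  7P = (7, 4)
  8P = (16, 15)
  9P = (14, 16)
Match found at i = 9.

k = 9


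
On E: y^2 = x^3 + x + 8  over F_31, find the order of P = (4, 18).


Compute successive multiples of P until we hit O:
  1P = (4, 18)
  2P = (0, 15)
  3P = (14, 21)
  4P = (1, 17)
  5P = (2, 24)
  6P = (3, 10)
  7P = (26, 23)
  8P = (17, 3)
  ... (continuing to 35P)
  35P = O

ord(P) = 35


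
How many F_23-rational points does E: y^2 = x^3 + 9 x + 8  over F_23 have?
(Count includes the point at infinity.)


For each x in F_23, count y with y^2 = x^3 + 9 x + 8 mod 23:
  x = 0: RHS = 8, y in [10, 13]  -> 2 point(s)
  x = 1: RHS = 18, y in [8, 15]  -> 2 point(s)
  x = 3: RHS = 16, y in [4, 19]  -> 2 point(s)
  x = 4: RHS = 16, y in [4, 19]  -> 2 point(s)
  x = 6: RHS = 2, y in [5, 18]  -> 2 point(s)
  x = 7: RHS = 0, y in [0]  -> 1 point(s)
  x = 9: RHS = 13, y in [6, 17]  -> 2 point(s)
  x = 11: RHS = 12, y in [9, 14]  -> 2 point(s)
  x = 12: RHS = 4, y in [2, 21]  -> 2 point(s)
  x = 14: RHS = 3, y in [7, 16]  -> 2 point(s)
  x = 16: RHS = 16, y in [4, 19]  -> 2 point(s)
  x = 19: RHS = 0, y in [0]  -> 1 point(s)
  x = 20: RHS = 0, y in [0]  -> 1 point(s)
Affine points: 23. Add the point at infinity: total = 24.

#E(F_23) = 24


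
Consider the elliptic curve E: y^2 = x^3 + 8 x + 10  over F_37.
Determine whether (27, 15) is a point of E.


Check whether y^2 = x^3 + 8 x + 10 (mod 37) for (x, y) = (27, 15).
LHS: y^2 = 15^2 mod 37 = 3
RHS: x^3 + 8 x + 10 = 27^3 + 8*27 + 10 mod 37 = 3
LHS = RHS

Yes, on the curve


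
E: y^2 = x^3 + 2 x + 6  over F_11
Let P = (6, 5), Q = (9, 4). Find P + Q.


P != Q, so use the chord formula.
s = (y2 - y1) / (x2 - x1) = (10) / (3) mod 11 = 7
x3 = s^2 - x1 - x2 mod 11 = 7^2 - 6 - 9 = 1
y3 = s (x1 - x3) - y1 mod 11 = 7 * (6 - 1) - 5 = 8

P + Q = (1, 8)


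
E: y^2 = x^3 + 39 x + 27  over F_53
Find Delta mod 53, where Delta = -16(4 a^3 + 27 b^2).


4 a^3 + 27 b^2 = 4*39^3 + 27*27^2 = 237276 + 19683 = 256959
Delta = -16 * (256959) = -4111344
Delta mod 53 = 25

Delta = 25 (mod 53)


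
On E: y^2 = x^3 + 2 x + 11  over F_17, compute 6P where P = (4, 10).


k = 6 = 110_2 (binary, LSB first: 011)
Double-and-add from P = (4, 10):
  bit 0 = 0: acc unchanged = O
  bit 1 = 1: acc = O + (11, 15) = (11, 15)
  bit 2 = 1: acc = (11, 15) + (16, 12) = (6, 16)

6P = (6, 16)


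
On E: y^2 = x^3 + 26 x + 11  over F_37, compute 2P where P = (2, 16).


Doubling: s = (3 x1^2 + a) / (2 y1)
s = (3*2^2 + 26) / (2*16) mod 37 = 22
x3 = s^2 - 2 x1 mod 37 = 22^2 - 2*2 = 36
y3 = s (x1 - x3) - y1 mod 37 = 22 * (2 - 36) - 16 = 13

2P = (36, 13)


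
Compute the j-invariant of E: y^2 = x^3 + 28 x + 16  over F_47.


Delta = -16(4 a^3 + 27 b^2) mod 47 = 42
-1728 * (4 a)^3 = -1728 * (4*28)^3 mod 47 = 44
j = 44 * 42^(-1) mod 47 = 10

j = 10 (mod 47)


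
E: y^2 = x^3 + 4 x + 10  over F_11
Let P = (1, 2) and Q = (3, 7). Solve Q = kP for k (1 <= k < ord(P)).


Enumerate multiples of P until we hit Q = (3, 7):
  1P = (1, 2)
  2P = (10, 7)
  3P = (9, 7)
  4P = (5, 1)
  5P = (3, 4)
  6P = (8, 2)
  7P = (2, 9)
  8P = (2, 2)
  9P = (8, 9)
  10P = (3, 7)
Match found at i = 10.

k = 10


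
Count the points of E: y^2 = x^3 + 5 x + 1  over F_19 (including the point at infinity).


For each x in F_19, count y with y^2 = x^3 + 5 x + 1 mod 19:
  x = 0: RHS = 1, y in [1, 18]  -> 2 point(s)
  x = 1: RHS = 7, y in [8, 11]  -> 2 point(s)
  x = 2: RHS = 0, y in [0]  -> 1 point(s)
  x = 3: RHS = 5, y in [9, 10]  -> 2 point(s)
  x = 4: RHS = 9, y in [3, 16]  -> 2 point(s)
  x = 6: RHS = 0, y in [0]  -> 1 point(s)
  x = 10: RHS = 6, y in [5, 14]  -> 2 point(s)
  x = 11: RHS = 0, y in [0]  -> 1 point(s)
  x = 16: RHS = 16, y in [4, 15]  -> 2 point(s)
Affine points: 15. Add the point at infinity: total = 16.

#E(F_19) = 16


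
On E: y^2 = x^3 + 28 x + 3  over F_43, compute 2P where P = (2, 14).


Doubling: s = (3 x1^2 + a) / (2 y1)
s = (3*2^2 + 28) / (2*14) mod 43 = 26
x3 = s^2 - 2 x1 mod 43 = 26^2 - 2*2 = 27
y3 = s (x1 - x3) - y1 mod 43 = 26 * (2 - 27) - 14 = 24

2P = (27, 24)


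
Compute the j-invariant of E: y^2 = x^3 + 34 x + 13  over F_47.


Delta = -16(4 a^3 + 27 b^2) mod 47 = 14
-1728 * (4 a)^3 = -1728 * (4*34)^3 mod 47 = 35
j = 35 * 14^(-1) mod 47 = 26

j = 26 (mod 47)


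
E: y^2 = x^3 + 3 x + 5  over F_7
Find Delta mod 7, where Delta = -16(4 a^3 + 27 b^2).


4 a^3 + 27 b^2 = 4*3^3 + 27*5^2 = 108 + 675 = 783
Delta = -16 * (783) = -12528
Delta mod 7 = 2

Delta = 2 (mod 7)


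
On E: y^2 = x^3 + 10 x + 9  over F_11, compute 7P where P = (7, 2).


k = 7 = 111_2 (binary, LSB first: 111)
Double-and-add from P = (7, 2):
  bit 0 = 1: acc = O + (7, 2) = (7, 2)
  bit 1 = 1: acc = (7, 2) + (1, 8) = (4, 6)
  bit 2 = 1: acc = (4, 6) + (3, 0) = (7, 9)

7P = (7, 9)


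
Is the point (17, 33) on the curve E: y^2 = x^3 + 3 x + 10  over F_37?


Check whether y^2 = x^3 + 3 x + 10 (mod 37) for (x, y) = (17, 33).
LHS: y^2 = 33^2 mod 37 = 16
RHS: x^3 + 3 x + 10 = 17^3 + 3*17 + 10 mod 37 = 16
LHS = RHS

Yes, on the curve


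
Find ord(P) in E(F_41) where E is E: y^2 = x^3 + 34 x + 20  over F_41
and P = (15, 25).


Compute successive multiples of P until we hit O:
  1P = (15, 25)
  2P = (31, 22)
  3P = (0, 26)
  4P = (24, 33)
  5P = (20, 7)
  6P = (37, 5)
  7P = (21, 14)
  8P = (30, 23)
  ... (continuing to 33P)
  33P = O

ord(P) = 33


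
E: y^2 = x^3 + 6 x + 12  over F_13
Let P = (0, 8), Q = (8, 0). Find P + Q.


P != Q, so use the chord formula.
s = (y2 - y1) / (x2 - x1) = (5) / (8) mod 13 = 12
x3 = s^2 - x1 - x2 mod 13 = 12^2 - 0 - 8 = 6
y3 = s (x1 - x3) - y1 mod 13 = 12 * (0 - 6) - 8 = 11

P + Q = (6, 11)


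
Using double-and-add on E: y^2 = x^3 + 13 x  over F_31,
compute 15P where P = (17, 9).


k = 15 = 1111_2 (binary, LSB first: 1111)
Double-and-add from P = (17, 9):
  bit 0 = 1: acc = O + (17, 9) = (17, 9)
  bit 1 = 1: acc = (17, 9) + (25, 27) = (27, 15)
  bit 2 = 1: acc = (27, 15) + (1, 13) = (23, 2)
  bit 3 = 1: acc = (23, 2) + (7, 0) = (17, 22)

15P = (17, 22)


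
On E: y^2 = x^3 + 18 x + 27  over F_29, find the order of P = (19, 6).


Compute successive multiples of P until we hit O:
  1P = (19, 6)
  2P = (19, 23)
  3P = O

ord(P) = 3


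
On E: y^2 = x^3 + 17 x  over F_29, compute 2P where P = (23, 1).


Doubling: s = (3 x1^2 + a) / (2 y1)
s = (3*23^2 + 17) / (2*1) mod 29 = 19
x3 = s^2 - 2 x1 mod 29 = 19^2 - 2*23 = 25
y3 = s (x1 - x3) - y1 mod 29 = 19 * (23 - 25) - 1 = 19

2P = (25, 19)


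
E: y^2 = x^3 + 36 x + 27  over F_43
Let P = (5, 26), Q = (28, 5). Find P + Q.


P != Q, so use the chord formula.
s = (y2 - y1) / (x2 - x1) = (22) / (23) mod 43 = 29
x3 = s^2 - x1 - x2 mod 43 = 29^2 - 5 - 28 = 34
y3 = s (x1 - x3) - y1 mod 43 = 29 * (5 - 34) - 26 = 36

P + Q = (34, 36)


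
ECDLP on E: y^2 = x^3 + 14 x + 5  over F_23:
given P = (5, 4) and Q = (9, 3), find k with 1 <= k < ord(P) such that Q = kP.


Enumerate multiples of P until we hit Q = (9, 3):
  1P = (5, 4)
  2P = (2, 15)
  3P = (9, 3)
Match found at i = 3.

k = 3


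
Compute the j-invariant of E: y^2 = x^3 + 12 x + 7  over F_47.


Delta = -16(4 a^3 + 27 b^2) mod 47 = 28
-1728 * (4 a)^3 = -1728 * (4*12)^3 mod 47 = 11
j = 11 * 28^(-1) mod 47 = 39

j = 39 (mod 47)


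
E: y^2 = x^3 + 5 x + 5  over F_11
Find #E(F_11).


For each x in F_11, count y with y^2 = x^3 + 5 x + 5 mod 11:
  x = 0: RHS = 5, y in [4, 7]  -> 2 point(s)
  x = 1: RHS = 0, y in [0]  -> 1 point(s)
  x = 2: RHS = 1, y in [1, 10]  -> 2 point(s)
  x = 3: RHS = 3, y in [5, 6]  -> 2 point(s)
  x = 4: RHS = 1, y in [1, 10]  -> 2 point(s)
  x = 5: RHS = 1, y in [1, 10]  -> 2 point(s)
  x = 6: RHS = 9, y in [3, 8]  -> 2 point(s)
  x = 7: RHS = 9, y in [3, 8]  -> 2 point(s)
  x = 9: RHS = 9, y in [3, 8]  -> 2 point(s)
Affine points: 17. Add the point at infinity: total = 18.

#E(F_11) = 18


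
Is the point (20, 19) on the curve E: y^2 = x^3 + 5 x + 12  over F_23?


Check whether y^2 = x^3 + 5 x + 12 (mod 23) for (x, y) = (20, 19).
LHS: y^2 = 19^2 mod 23 = 16
RHS: x^3 + 5 x + 12 = 20^3 + 5*20 + 12 mod 23 = 16
LHS = RHS

Yes, on the curve


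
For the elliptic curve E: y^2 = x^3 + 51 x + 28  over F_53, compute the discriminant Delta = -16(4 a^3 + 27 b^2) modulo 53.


4 a^3 + 27 b^2 = 4*51^3 + 27*28^2 = 530604 + 21168 = 551772
Delta = -16 * (551772) = -8828352
Delta mod 53 = 17

Delta = 17 (mod 53)


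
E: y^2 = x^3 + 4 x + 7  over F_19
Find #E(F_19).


For each x in F_19, count y with y^2 = x^3 + 4 x + 7 mod 19:
  x = 0: RHS = 7, y in [8, 11]  -> 2 point(s)
  x = 2: RHS = 4, y in [2, 17]  -> 2 point(s)
  x = 4: RHS = 11, y in [7, 12]  -> 2 point(s)
  x = 5: RHS = 0, y in [0]  -> 1 point(s)
  x = 6: RHS = 0, y in [0]  -> 1 point(s)
  x = 7: RHS = 17, y in [6, 13]  -> 2 point(s)
  x = 8: RHS = 0, y in [0]  -> 1 point(s)
  x = 12: RHS = 16, y in [4, 15]  -> 2 point(s)
  x = 16: RHS = 6, y in [5, 14]  -> 2 point(s)
Affine points: 15. Add the point at infinity: total = 16.

#E(F_19) = 16


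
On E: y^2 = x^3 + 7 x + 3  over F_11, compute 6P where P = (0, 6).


k = 6 = 110_2 (binary, LSB first: 011)
Double-and-add from P = (0, 6):
  bit 0 = 0: acc unchanged = O
  bit 1 = 1: acc = O + (5, 3) = (5, 3)
  bit 2 = 1: acc = (5, 3) + (2, 5) = (2, 6)

6P = (2, 6)


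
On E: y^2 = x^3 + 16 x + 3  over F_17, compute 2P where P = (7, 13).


Doubling: s = (3 x1^2 + a) / (2 y1)
s = (3*7^2 + 16) / (2*13) mod 17 = 3
x3 = s^2 - 2 x1 mod 17 = 3^2 - 2*7 = 12
y3 = s (x1 - x3) - y1 mod 17 = 3 * (7 - 12) - 13 = 6

2P = (12, 6)


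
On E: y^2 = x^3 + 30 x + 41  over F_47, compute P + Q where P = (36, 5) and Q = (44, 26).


P != Q, so use the chord formula.
s = (y2 - y1) / (x2 - x1) = (21) / (8) mod 47 = 32
x3 = s^2 - x1 - x2 mod 47 = 32^2 - 36 - 44 = 4
y3 = s (x1 - x3) - y1 mod 47 = 32 * (36 - 4) - 5 = 32

P + Q = (4, 32)


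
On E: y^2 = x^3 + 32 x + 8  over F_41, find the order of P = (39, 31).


Compute successive multiples of P until we hit O:
  1P = (39, 31)
  2P = (40, 4)
  3P = (35, 25)
  4P = (0, 7)
  5P = (23, 23)
  6P = (10, 4)
  7P = (15, 38)
  8P = (32, 37)
  ... (continuing to 22P)
  22P = O

ord(P) = 22


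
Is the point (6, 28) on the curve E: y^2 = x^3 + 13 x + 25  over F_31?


Check whether y^2 = x^3 + 13 x + 25 (mod 31) for (x, y) = (6, 28).
LHS: y^2 = 28^2 mod 31 = 9
RHS: x^3 + 13 x + 25 = 6^3 + 13*6 + 25 mod 31 = 9
LHS = RHS

Yes, on the curve


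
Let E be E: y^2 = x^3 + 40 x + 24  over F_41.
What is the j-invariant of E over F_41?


Delta = -16(4 a^3 + 27 b^2) mod 41 = 20
-1728 * (4 a)^3 = -1728 * (4*40)^3 mod 41 = 15
j = 15 * 20^(-1) mod 41 = 11

j = 11 (mod 41)


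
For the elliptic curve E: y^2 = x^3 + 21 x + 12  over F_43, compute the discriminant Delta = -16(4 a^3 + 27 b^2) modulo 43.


4 a^3 + 27 b^2 = 4*21^3 + 27*12^2 = 37044 + 3888 = 40932
Delta = -16 * (40932) = -654912
Delta mod 43 = 21

Delta = 21 (mod 43)


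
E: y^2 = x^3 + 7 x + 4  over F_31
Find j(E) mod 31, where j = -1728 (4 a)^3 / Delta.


Delta = -16(4 a^3 + 27 b^2) mod 31 = 28
-1728 * (4 a)^3 = -1728 * (4*7)^3 mod 31 = 1
j = 1 * 28^(-1) mod 31 = 10

j = 10 (mod 31)


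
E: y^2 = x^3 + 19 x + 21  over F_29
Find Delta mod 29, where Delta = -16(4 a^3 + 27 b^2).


4 a^3 + 27 b^2 = 4*19^3 + 27*21^2 = 27436 + 11907 = 39343
Delta = -16 * (39343) = -629488
Delta mod 29 = 15

Delta = 15 (mod 29)


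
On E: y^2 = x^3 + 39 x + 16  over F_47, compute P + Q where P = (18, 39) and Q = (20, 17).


P != Q, so use the chord formula.
s = (y2 - y1) / (x2 - x1) = (25) / (2) mod 47 = 36
x3 = s^2 - x1 - x2 mod 47 = 36^2 - 18 - 20 = 36
y3 = s (x1 - x3) - y1 mod 47 = 36 * (18 - 36) - 39 = 18

P + Q = (36, 18)


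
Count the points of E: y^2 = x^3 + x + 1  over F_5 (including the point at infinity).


For each x in F_5, count y with y^2 = x^3 + 1 x + 1 mod 5:
  x = 0: RHS = 1, y in [1, 4]  -> 2 point(s)
  x = 2: RHS = 1, y in [1, 4]  -> 2 point(s)
  x = 3: RHS = 1, y in [1, 4]  -> 2 point(s)
  x = 4: RHS = 4, y in [2, 3]  -> 2 point(s)
Affine points: 8. Add the point at infinity: total = 9.

#E(F_5) = 9
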